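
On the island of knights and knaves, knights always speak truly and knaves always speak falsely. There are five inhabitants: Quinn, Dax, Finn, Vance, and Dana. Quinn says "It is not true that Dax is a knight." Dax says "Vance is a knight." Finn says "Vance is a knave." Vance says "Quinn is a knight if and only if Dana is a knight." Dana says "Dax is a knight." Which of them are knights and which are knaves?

Quinn is a knight, Dax is a knave, Finn is a knight, Vance is a knave, and Dana is a knave.

As a knight, Quinn's statement "it is not true that Dax is a knight" should be true; it is.
Since Dax is a knave, "Vance is a knight" needs to be false, which holds.
Since Finn is a knight, "Vance is a knave" needs to be true, which holds.
As a knave, Vance's statement "Quinn is a knight if and only if Dana is a knight" should be false; it is.
Dana is a knave; "Dax is a knight" is false, as required.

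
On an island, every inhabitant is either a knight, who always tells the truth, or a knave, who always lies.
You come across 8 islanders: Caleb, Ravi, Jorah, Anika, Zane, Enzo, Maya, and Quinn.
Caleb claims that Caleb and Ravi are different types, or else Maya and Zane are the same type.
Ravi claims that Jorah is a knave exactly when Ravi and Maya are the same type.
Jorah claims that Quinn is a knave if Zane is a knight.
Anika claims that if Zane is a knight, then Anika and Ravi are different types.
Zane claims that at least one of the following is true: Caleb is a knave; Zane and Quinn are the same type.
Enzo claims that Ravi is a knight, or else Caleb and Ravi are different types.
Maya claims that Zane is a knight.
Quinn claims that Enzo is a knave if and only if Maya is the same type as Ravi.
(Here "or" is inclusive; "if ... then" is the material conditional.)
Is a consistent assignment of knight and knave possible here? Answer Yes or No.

Yes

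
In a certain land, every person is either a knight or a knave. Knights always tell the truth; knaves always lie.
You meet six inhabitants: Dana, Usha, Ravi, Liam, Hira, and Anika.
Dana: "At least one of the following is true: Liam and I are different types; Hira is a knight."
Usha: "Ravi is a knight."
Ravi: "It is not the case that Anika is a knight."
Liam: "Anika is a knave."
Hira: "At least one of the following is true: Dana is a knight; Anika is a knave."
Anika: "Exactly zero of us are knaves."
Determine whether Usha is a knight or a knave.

Usha is a knight.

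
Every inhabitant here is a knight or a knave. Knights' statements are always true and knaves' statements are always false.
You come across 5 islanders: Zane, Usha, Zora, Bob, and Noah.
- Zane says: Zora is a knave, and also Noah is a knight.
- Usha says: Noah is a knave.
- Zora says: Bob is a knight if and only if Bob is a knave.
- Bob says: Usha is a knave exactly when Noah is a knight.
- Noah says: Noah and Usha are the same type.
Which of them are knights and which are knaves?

Zane (knave): "Zora is a knave, and also Noah is a knight" — False. ✓
Usha is a knight; "Noah is a knave" is True, as required.
Since Zora is a knave, "Bob is a knight if and only if Bob is a knave" needs to be False, which holds.
As a knight, Bob's statement "Usha is a knave exactly when Noah is a knight" should be True; it is.
Noah is a knave, and the claim "Noah and Usha are the same type" is indeed False.

Zane is a knave, Usha is a knight, Zora is a knave, Bob is a knight, and Noah is a knave.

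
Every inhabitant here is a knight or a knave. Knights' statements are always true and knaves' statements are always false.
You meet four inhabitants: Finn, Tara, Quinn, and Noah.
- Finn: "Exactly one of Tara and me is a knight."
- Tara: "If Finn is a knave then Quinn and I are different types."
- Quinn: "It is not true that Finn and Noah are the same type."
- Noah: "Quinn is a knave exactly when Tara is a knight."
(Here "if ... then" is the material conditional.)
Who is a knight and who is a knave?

Finn is a knave, so "exactly one of Tara and me is a knight" must be false — and it is.
Tara (knave): "if Finn is a knave then Quinn and I are different types" — false. ✓
As a knave, Quinn's statement "it is not true that Finn and Noah are the same type" should be false; it is.
As a knave, Noah's statement "Quinn is a knave exactly when Tara is a knight" should be false; it is.

Finn is a knave, Tara is a knave, Quinn is a knave, and Noah is a knave.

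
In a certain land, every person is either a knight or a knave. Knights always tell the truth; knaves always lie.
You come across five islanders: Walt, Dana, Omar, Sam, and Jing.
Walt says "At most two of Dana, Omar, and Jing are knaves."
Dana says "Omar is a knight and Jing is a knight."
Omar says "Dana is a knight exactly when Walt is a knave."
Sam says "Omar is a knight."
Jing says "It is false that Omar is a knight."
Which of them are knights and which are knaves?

Walt is a knight, Dana is a knave, Omar is a knight, Sam is a knight, and Jing is a knave.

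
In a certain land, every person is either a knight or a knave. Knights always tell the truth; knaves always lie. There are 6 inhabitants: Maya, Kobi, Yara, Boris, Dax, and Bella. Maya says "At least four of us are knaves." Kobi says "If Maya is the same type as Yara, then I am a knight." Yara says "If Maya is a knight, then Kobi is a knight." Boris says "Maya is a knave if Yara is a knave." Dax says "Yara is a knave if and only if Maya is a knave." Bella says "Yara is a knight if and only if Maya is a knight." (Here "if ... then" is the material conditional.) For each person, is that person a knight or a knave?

As a knave, Maya's statement "at least four of us are knaves" should be False; it is.
Kobi is a knight; "if Maya is the same type as Yara, then I am a knight" is true, as required.
Yara is a knight; "if Maya is a knight, then Kobi is a knight" is true, as required.
Boris (knight): "Maya is a knave if Yara is a knave" — true. ✓
As a knave, Dax's statement "Yara is a knave if and only if Maya is a knave" should be False; it is.
Bella is a knave, so "Yara is a knight if and only if Maya is a knight" must be False — and it is.

Maya is a knave, Kobi is a knight, Yara is a knight, Boris is a knight, Dax is a knave, and Bella is a knave.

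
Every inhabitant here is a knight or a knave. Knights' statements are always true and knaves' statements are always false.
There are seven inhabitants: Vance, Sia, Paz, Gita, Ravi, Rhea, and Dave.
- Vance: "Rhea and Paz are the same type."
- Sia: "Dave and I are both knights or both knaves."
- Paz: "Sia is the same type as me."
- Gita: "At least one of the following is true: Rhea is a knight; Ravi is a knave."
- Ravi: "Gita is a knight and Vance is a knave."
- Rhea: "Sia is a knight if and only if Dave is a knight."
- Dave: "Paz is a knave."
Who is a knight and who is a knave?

Vance is a knave, Sia is a knight, Paz is a knave, Gita is a knight, Ravi is a knight, Rhea is a knight, and Dave is a knight.

Vance is a knave, so "Rhea and Paz are the same type" must be False — and it is.
Sia is a knight, and the claim "Dave and I are both knights or both knaves" is indeed true.
Paz (knave): "Sia is the same type as me" — False. ✓
As a knight, Gita's statement "at least one of the following is true: Rhea is a knight; Ravi is a knave" should be true; it is.
Ravi is a knight; "Gita is a knight and Vance is a knave" is true, as required.
Rhea is a knight, and the claim "Sia is a knight if and only if Dave is a knight" is indeed true.
As a knight, Dave's statement "Paz is a knave" should be true; it is.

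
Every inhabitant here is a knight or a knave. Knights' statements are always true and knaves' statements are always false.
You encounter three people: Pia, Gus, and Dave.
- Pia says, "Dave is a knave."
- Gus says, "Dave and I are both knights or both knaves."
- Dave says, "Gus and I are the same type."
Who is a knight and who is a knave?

Since Pia is a knave, "Dave is a knave" needs to be false, which holds.
As a knight, Gus's statement "Dave and I are both knights or both knaves" should be true; it is.
Dave is a knight; "Gus and I are the same type" is true, as required.

Pia is a knave, Gus is a knight, and Dave is a knight.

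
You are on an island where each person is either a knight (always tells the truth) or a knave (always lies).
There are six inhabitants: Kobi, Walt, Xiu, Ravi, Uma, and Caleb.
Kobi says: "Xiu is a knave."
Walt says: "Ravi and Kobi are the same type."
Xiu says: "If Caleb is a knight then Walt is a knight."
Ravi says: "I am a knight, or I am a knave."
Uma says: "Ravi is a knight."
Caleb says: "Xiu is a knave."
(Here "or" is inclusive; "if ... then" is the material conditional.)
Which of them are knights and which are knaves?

Kobi (knave): "Xiu is a knave" — false. ✓
Walt is a knave, and the claim "Ravi and Kobi are the same type" is indeed false.
Xiu (knight): "if Caleb is a knight then Walt is a knight" — true. ✓
Ravi (knight): "I am a knight, or I am a knave" — true. ✓
Uma (knight): "Ravi is a knight" — true. ✓
Caleb is a knave; "Xiu is a knave" is false, as required.

Kobi is a knave, Walt is a knave, Xiu is a knight, Ravi is a knight, Uma is a knight, and Caleb is a knave.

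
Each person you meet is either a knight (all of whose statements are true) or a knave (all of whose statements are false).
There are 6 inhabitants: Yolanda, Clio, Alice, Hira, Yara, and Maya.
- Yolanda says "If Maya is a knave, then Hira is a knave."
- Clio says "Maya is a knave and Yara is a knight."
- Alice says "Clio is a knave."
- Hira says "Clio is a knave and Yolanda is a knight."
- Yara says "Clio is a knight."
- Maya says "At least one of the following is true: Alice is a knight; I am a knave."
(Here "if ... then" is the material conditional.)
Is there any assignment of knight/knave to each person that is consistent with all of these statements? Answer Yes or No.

Yes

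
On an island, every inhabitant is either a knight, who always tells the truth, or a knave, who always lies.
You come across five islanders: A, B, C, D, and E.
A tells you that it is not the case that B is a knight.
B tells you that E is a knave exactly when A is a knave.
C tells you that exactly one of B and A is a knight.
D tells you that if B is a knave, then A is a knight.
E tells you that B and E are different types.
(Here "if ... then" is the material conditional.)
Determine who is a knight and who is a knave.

As a knight, A's statement "it is not the case that B is a knight" should be true; it is.
B is a knave; "E is a knave exactly when A is a knave" is False, as required.
C is a knight; "exactly one of B and A is a knight" is true, as required.
D is a knight; "if B is a knave, then A is a knight" is true, as required.
E (knave): "B and E are different types" — False. ✓

A is a knight, B is a knave, C is a knight, D is a knight, and E is a knave.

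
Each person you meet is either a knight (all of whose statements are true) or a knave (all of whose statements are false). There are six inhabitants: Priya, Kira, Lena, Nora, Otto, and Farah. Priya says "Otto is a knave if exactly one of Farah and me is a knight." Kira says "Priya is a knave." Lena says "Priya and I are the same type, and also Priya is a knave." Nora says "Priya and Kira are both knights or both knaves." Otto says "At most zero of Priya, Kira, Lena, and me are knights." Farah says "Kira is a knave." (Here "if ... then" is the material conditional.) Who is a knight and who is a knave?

Priya is a knight, Kira is a knave, Lena is a knave, Nora is a knave, Otto is a knave, and Farah is a knight.

Since Priya is a knight, "Otto is a knave if exactly one of Farah and me is a knight" needs to be true, which holds.
Kira (knave): "Priya is a knave" — False. ✓
Lena is a knave; "Priya and I are the same type, and also Priya is a knave" is False, as required.
Nora (knave): "Priya and Kira are both knights or both knaves" — False. ✓
As a knave, Otto's statement "at most zero of Priya, Kira, Lena, and me are knights" should be False; it is.
As a knight, Farah's statement "Kira is a knave" should be true; it is.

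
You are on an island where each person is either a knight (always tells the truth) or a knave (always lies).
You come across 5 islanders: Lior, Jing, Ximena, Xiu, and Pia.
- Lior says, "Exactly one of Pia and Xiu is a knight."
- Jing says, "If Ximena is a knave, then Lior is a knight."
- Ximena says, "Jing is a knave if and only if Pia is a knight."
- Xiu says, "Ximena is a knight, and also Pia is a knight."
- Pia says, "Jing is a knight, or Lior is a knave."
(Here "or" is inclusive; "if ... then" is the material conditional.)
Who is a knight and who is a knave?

Lior is a knight, Jing is a knight, Ximena is a knave, Xiu is a knave, and Pia is a knight.

Lior is a knight; "exactly one of Pia and Xiu is a knight" is True, as required.
Jing is a knight, so "if Ximena is a knave, then Lior is a knight" must be True — and it is.
Ximena (knave): "Jing is a knave if and only if Pia is a knight" — False. ✓
Xiu is a knave, so "Ximena is a knight, and also Pia is a knight" must be False — and it is.
Pia is a knight, and the claim "Jing is a knight, or Lior is a knave" is indeed True.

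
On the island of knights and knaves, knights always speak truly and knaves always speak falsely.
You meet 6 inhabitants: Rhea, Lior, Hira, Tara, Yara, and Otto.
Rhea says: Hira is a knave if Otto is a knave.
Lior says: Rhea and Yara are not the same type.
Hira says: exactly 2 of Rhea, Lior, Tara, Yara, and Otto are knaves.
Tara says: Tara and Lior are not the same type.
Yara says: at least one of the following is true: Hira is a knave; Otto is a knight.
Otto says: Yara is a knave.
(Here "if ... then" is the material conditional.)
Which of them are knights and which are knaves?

Knights: Rhea and Yara. Knaves: Lior, Hira, Tara, and Otto.

Rhea is a knight, and the claim "Hira is a knave if Otto is a knave" is indeed true.
Lior is a knave, and the claim "Rhea and Yara are not the same type" is indeed false.
As a knave, Hira's statement "exactly 2 of Rhea, Lior, Tara, Yara, and Otto are knaves" should be false; it is.
Tara is a knave, so "Tara and Lior are not the same type" must be false — and it is.
Since Yara is a knight, "at least one of the following is true: Hira is a knave; Otto is a knight" needs to be true, which holds.
Since Otto is a knave, "Yara is a knave" needs to be false, which holds.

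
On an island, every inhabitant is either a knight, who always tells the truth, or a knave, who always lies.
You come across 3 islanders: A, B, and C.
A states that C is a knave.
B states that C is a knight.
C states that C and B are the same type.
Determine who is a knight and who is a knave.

Knights: B and C. Knaves: A.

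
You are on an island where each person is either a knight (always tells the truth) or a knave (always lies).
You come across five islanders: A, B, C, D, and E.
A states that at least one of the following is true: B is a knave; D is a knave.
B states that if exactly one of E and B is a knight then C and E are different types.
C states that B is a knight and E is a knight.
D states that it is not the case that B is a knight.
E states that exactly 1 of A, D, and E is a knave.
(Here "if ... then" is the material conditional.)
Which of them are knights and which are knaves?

A is a knight, B is a knight, C is a knight, D is a knave, and E is a knight.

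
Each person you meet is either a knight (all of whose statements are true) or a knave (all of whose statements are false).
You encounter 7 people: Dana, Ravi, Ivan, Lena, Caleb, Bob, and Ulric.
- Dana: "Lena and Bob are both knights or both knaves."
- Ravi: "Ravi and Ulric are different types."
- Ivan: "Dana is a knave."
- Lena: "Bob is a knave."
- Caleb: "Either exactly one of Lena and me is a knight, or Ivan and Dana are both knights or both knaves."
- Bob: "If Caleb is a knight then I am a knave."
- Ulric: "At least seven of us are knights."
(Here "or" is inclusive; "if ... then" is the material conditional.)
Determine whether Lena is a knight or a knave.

Consistent assignments: {Dana=knave, Ravi=knight, Ivan=knight, Lena=knave, Caleb=knave, Bob=knight, Ulric=knave}; {Dana=knave, Ravi=knave, Ivan=knight, Lena=knave, Caleb=knave, Bob=knight, Ulric=knave}
In every consistent assignment, Lena is a knave.

Lena is a knave.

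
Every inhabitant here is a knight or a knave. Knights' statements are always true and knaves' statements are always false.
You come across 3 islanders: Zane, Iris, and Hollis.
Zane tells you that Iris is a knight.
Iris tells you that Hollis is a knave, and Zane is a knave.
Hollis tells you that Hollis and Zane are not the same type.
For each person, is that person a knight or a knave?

Zane is a knave, Iris is a knave, and Hollis is a knight.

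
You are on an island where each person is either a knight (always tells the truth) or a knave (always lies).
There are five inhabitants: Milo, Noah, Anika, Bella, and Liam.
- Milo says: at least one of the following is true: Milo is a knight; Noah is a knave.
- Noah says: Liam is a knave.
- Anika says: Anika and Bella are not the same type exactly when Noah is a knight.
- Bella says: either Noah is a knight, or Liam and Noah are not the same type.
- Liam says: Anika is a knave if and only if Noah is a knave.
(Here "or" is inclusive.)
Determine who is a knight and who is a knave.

Milo is a knight, Noah is a knave, Anika is a knave, Bella is a knight, and Liam is a knight.

Milo (knight): "at least one of the following is true: Milo is a knight; Noah is a knave" — true. ✓
As a knave, Noah's statement "Liam is a knave" should be false; it is.
As a knave, Anika's statement "Anika and Bella are not the same type exactly when Noah is a knight" should be false; it is.
Bella (knight): "either Noah is a knight, or Liam and Noah are not the same type" — true. ✓
Liam is a knight; "Anika is a knave if and only if Noah is a knave" is true, as required.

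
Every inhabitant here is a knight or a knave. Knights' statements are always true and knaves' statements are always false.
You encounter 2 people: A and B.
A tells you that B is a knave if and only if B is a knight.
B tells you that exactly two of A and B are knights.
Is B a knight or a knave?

B is a knave.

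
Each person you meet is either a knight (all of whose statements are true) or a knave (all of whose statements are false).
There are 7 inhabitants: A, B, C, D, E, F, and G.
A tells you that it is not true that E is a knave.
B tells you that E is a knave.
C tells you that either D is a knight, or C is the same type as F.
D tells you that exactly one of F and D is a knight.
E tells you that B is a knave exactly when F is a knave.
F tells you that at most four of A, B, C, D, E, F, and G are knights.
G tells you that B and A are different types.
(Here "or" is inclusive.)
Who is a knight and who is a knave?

A is a knight, B is a knave, C is a knight, D is a knight, E is a knight, F is a knave, and G is a knight.

Since A is a knight, "it is not true that E is a knave" needs to be True, which holds.
Since B is a knave, "E is a knave" needs to be false, which holds.
C (knight): "either D is a knight, or C is the same type as F" — True. ✓
D is a knight; "exactly one of F and D is a knight" is True, as required.
E (knight): "B is a knave exactly when F is a knave" — True. ✓
F is a knave, so "at most four of A, B, C, D, E, F, and G are knights" must be false — and it is.
G (knight): "B and A are different types" — True. ✓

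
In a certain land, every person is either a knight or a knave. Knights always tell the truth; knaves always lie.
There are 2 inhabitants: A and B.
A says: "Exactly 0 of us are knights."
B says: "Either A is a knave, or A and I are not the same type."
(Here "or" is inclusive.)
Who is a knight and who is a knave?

A is a knave and B is a knight.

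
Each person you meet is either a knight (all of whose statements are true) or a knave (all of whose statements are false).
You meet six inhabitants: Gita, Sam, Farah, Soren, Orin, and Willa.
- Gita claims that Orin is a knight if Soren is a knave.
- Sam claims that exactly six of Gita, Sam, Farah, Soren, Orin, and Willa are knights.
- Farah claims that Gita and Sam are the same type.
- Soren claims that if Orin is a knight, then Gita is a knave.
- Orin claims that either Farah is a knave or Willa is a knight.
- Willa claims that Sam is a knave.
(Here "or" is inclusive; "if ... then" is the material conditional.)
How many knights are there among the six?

The unique consistent assignment is Gita=knight, Sam=knave, Farah=knave, Soren=knave, Orin=knight, Willa=knight.
That has 3 knights.

3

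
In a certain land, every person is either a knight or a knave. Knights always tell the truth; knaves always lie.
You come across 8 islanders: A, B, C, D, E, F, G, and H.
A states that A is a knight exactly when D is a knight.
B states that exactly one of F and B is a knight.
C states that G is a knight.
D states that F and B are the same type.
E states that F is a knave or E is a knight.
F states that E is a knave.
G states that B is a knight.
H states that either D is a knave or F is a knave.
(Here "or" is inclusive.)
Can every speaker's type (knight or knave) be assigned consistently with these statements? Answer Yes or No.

One consistent assignment: A=knight, B=knave, C=knave, D=knight, E=knight, F=knave, G=knave, H=knight.

Yes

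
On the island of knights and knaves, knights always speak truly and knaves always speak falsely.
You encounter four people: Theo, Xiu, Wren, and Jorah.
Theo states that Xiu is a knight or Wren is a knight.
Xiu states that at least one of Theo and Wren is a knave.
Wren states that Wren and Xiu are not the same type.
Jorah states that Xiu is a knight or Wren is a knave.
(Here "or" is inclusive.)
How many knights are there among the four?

2

The unique consistent assignment is Theo=knight, Xiu=knave, Wren=knight, Jorah=knave.
That has 2 knights.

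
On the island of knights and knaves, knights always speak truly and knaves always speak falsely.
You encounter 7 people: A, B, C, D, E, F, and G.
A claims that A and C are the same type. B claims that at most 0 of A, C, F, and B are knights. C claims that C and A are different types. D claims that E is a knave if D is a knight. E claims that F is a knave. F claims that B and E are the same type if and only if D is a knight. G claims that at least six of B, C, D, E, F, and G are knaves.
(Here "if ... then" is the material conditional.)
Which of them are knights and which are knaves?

Knights: C, D, and F. Knaves: A, B, E, and G.

A is a knave, and the claim "A and C are the same type" is indeed False.
Since B is a knave, "at most 0 of A, C, F, and B are knights" needs to be False, which holds.
Since C is a knight, "C and A are different types" needs to be True, which holds.
D is a knight, and the claim "E is a knave if D is a knight" is indeed True.
E is a knave, so "F is a knave" must be False — and it is.
F is a knight, and the claim "B and E are the same type if and only if D is a knight" is indeed True.
Since G is a knave, "at least six of B, C, D, E, F, and G are knaves" needs to be False, which holds.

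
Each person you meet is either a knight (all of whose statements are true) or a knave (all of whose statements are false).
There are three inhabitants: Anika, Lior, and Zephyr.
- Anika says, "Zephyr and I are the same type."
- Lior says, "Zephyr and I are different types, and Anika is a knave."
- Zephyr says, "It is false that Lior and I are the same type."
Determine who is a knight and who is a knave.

Since Anika is a knight, "Zephyr and I are the same type" needs to be true, which holds.
Lior (knave): "Zephyr and I are different types, and Anika is a knave" — False. ✓
As a knight, Zephyr's statement "it is false that Lior and I are the same type" should be true; it is.

Anika is a knight, Lior is a knave, and Zephyr is a knight.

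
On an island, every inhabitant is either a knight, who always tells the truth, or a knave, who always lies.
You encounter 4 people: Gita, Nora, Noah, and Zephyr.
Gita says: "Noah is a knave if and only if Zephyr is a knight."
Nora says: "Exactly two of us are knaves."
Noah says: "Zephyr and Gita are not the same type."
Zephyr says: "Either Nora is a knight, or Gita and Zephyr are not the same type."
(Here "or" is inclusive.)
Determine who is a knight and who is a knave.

Suppose Gita is a knight. Then Gita's statement "Noah is a knave if and only if Zephyr is a knight" would have to be true. Checking the 8 ways to assign the others, none is consistent with every speaker.
(For instance, with Nora=knave, Noah=knave, Zephyr=knave, Gita's claim "Noah is a knave if and only if Zephyr is a knight" comes out false where it would need to be true.)
So Gita must be a knave, making "Noah is a knave if and only if Zephyr is a knight" false. Taking Gita=knave, Nora=knave, Noah=knave, Zephyr=knave, each remaining statement checks out:
  Nora (knave): "exactly two of us are knaves" — false. ✓
  Noah (knave): "Zephyr and Gita are not the same type" — false. ✓
  Zephyr (knave): "either Nora is a knight, or Gita and Zephyr are not the same type" — false. ✓
This is the unique consistent assignment.

Gita is a knave, Nora is a knave, Noah is a knave, and Zephyr is a knave.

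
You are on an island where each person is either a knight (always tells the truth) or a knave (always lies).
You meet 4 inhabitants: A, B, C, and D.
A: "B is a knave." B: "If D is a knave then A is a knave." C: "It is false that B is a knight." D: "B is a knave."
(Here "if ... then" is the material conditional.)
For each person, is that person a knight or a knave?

A is a knave, B is a knight, C is a knave, and D is a knave.

A is a knave, so "B is a knave" must be false — and it is.
As a knight, B's statement "if D is a knave then A is a knave" should be True; it is.
C (knave): "it is false that B is a knight" — false. ✓
As a knave, D's statement "B is a knave" should be false; it is.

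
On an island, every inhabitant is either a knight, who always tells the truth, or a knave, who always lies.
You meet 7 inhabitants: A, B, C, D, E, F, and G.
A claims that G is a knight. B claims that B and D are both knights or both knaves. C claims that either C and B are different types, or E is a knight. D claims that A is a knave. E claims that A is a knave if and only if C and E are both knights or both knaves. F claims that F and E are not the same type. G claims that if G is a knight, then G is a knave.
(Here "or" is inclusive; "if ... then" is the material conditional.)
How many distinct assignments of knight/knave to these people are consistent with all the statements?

0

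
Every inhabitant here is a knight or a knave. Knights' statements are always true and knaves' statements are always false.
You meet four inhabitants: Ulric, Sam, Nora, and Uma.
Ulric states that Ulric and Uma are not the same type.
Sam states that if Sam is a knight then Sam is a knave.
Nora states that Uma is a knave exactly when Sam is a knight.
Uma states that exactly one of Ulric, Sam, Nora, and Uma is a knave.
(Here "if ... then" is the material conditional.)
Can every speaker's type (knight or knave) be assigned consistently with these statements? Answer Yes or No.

No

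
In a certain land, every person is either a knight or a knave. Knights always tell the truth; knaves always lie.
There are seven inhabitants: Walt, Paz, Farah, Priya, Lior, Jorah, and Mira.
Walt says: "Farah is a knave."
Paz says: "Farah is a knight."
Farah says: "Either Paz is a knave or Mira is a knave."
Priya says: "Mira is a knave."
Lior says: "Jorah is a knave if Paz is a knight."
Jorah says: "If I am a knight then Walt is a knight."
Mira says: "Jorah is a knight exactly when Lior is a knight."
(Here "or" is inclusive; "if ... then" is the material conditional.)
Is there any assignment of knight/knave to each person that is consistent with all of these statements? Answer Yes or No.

No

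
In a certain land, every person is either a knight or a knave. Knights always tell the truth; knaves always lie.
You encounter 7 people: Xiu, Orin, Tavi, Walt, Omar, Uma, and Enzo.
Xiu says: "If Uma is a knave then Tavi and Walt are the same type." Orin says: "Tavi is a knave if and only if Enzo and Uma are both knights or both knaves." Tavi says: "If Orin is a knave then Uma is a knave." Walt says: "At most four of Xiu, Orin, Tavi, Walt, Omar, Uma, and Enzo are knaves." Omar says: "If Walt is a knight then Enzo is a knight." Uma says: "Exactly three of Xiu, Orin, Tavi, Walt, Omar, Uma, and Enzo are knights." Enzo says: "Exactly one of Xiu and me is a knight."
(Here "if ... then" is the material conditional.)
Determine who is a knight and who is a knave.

Xiu is a knave, so "if Uma is a knave then Tavi and Walt are the same type" must be False — and it is.
Orin is a knave; "Tavi is a knave if and only if Enzo and Uma are both knights or both knaves" is False, as required.
Tavi (knight): "if Orin is a knave then Uma is a knave" — True. ✓
Walt is a knave, so "at most four of Xiu, Orin, Tavi, Walt, Omar, Uma, and Enzo are knaves" must be False — and it is.
Omar (knight): "if Walt is a knight then Enzo is a knight" — True. ✓
Uma (knave): "exactly three of Xiu, Orin, Tavi, Walt, Omar, Uma, and Enzo are knights" — False. ✓
Since Enzo is a knave, "exactly one of Xiu and me is a knight" needs to be False, which holds.

Xiu is a knave, Orin is a knave, Tavi is a knight, Walt is a knave, Omar is a knight, Uma is a knave, and Enzo is a knave.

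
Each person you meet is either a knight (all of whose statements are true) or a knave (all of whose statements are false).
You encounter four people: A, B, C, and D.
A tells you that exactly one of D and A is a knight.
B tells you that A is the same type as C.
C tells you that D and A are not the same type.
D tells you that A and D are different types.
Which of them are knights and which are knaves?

Since A is a knave, "exactly one of D and A is a knight" needs to be false, which holds.
B is a knight, so "A is the same type as C" must be true — and it is.
As a knave, C's statement "D and A are not the same type" should be false; it is.
D is a knave, and the claim "A and D are different types" is indeed false.

A is a knave, B is a knight, C is a knave, and D is a knave.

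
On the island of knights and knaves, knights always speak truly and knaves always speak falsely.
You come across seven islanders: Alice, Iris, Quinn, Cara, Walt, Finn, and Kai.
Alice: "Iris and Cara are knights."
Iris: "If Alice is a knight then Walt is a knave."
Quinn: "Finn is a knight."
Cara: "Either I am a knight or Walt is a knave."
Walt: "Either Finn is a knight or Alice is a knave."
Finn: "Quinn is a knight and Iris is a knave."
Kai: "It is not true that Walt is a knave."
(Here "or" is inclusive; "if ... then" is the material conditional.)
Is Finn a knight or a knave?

Finn is a knave.

Consistent assignments: {Alice=knight, Iris=knight, Quinn=knave, Cara=knight, Walt=knave, Finn=knave, Kai=knave}; {Alice=knave, Iris=knight, Quinn=knave, Cara=knave, Walt=knight, Finn=knave, Kai=knight}
In every consistent assignment, Finn is a knave.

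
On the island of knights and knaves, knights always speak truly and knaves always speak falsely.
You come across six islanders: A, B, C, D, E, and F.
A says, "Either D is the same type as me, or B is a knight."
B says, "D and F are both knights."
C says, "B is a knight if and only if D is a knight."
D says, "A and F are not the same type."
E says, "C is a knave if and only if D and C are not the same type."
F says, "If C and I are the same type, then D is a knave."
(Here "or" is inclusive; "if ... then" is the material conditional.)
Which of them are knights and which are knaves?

A is a knight, B is a knave, C is a knave, D is a knight, E is a knight, and F is a knave.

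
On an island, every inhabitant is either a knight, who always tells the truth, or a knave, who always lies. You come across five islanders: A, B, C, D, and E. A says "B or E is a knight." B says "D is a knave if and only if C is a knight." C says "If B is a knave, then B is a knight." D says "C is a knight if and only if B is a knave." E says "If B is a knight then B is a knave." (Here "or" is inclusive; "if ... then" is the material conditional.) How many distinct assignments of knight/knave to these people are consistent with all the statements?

Consistent assignments:
  A=knight, B=knight, C=knight, D=knave, E=knave
  A=knight, B=knave, C=knave, D=knave, E=knight

2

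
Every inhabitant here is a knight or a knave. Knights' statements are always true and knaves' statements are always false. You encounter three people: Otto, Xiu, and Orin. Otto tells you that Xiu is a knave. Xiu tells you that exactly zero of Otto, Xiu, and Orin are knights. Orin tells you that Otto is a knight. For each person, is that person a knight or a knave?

Otto is a knight, Xiu is a knave, and Orin is a knight.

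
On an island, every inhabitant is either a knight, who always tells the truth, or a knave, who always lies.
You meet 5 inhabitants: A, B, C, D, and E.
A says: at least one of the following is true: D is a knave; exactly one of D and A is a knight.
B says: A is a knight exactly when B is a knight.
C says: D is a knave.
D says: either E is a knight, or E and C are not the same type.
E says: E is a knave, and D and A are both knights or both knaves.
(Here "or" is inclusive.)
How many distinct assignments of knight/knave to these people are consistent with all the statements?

0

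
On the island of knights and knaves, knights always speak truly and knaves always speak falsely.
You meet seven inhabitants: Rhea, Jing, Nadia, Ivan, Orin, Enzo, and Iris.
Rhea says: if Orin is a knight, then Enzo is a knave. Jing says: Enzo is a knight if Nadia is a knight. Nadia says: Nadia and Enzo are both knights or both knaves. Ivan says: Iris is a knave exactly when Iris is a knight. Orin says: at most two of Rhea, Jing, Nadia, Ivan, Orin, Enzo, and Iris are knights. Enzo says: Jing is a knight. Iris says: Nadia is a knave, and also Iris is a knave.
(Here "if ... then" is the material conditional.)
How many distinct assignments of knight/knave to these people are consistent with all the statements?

1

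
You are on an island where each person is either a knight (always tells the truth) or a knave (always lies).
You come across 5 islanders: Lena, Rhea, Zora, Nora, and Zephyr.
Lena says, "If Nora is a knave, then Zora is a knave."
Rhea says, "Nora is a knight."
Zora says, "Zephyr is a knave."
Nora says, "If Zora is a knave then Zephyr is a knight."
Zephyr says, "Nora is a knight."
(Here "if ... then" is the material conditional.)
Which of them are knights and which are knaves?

Lena is a knight, Rhea is a knight, Zora is a knave, Nora is a knight, and Zephyr is a knight.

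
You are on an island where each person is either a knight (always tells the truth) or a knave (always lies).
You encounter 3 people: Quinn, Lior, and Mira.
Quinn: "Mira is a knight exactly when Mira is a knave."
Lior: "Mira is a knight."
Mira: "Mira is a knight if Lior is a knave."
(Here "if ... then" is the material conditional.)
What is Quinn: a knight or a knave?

Consistent assignments: {Quinn=knave, Lior=knight, Mira=knight}; {Quinn=knave, Lior=knave, Mira=knave}
In every consistent assignment, Quinn is a knave.

Quinn is a knave.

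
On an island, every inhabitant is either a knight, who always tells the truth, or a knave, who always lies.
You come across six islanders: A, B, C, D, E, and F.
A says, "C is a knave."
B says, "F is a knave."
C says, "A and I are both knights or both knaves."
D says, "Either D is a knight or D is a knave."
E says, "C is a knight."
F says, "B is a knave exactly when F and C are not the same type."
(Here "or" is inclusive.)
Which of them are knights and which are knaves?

A is a knight, B is a knave, C is a knave, D is a knight, E is a knave, and F is a knight.

A (knight): "C is a knave" — true. ✓
B is a knave, and the claim "F is a knave" is indeed False.
Since C is a knave, "A and I are both knights or both knaves" needs to be False, which holds.
As a knight, D's statement "either D is a knight or D is a knave" should be true; it is.
E is a knave, and the claim "C is a knight" is indeed False.
F is a knight, and the claim "B is a knave exactly when F and C are not the same type" is indeed true.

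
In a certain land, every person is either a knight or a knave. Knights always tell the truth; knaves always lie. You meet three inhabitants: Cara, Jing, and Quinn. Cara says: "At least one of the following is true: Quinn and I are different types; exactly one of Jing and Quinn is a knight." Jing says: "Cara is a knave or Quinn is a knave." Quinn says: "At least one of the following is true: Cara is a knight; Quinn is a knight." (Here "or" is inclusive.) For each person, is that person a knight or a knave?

Knights: Cara and Quinn. Knaves: Jing.

Since Cara is a knight, "at least one of the following is true: Quinn and I are different types; exactly one of Jing and Quinn is a knight" needs to be true, which holds.
Jing (knave): "Cara is a knave or Quinn is a knave" — false. ✓
As a knight, Quinn's statement "at least one of the following is true: Cara is a knight; Quinn is a knight" should be true; it is.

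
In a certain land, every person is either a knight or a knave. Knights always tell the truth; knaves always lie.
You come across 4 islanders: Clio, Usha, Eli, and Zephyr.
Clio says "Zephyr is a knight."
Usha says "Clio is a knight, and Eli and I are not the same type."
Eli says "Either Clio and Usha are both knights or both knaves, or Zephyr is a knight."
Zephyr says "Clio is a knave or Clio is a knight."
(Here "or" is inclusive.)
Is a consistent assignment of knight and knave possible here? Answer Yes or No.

No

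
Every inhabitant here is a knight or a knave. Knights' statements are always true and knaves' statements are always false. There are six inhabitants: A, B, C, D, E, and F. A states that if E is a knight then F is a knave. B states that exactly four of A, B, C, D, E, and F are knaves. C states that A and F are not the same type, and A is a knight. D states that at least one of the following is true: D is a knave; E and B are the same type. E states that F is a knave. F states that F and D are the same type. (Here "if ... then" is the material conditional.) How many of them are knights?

3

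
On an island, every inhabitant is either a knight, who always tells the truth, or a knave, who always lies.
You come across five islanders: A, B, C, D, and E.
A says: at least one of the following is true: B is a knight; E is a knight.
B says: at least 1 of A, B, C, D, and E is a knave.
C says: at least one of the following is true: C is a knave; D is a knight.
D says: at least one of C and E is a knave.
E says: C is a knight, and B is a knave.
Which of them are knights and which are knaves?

As a knight, A's statement "at least one of the following is true: B is a knight; E is a knight" should be true; it is.
As a knight, B's statement "at least 1 of A, B, C, D, and E is a knave" should be true; it is.
C (knight): "at least one of the following is true: C is a knave; D is a knight" — true. ✓
Since D is a knight, "at least one of C and E is a knave" needs to be true, which holds.
As a knave, E's statement "C is a knight, and B is a knave" should be False; it is.

A is a knight, B is a knight, C is a knight, D is a knight, and E is a knave.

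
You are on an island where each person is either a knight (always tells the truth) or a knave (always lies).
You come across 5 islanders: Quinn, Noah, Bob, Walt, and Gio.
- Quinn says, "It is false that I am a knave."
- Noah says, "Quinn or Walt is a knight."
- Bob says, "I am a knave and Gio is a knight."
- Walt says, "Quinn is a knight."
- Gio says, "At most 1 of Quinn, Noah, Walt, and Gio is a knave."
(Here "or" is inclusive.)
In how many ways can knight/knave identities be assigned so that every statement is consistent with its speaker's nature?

1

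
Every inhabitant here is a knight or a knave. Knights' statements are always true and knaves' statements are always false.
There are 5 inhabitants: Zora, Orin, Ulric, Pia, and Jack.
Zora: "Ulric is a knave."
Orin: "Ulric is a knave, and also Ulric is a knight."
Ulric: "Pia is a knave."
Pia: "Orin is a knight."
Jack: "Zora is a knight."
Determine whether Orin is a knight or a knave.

Orin is a knave.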